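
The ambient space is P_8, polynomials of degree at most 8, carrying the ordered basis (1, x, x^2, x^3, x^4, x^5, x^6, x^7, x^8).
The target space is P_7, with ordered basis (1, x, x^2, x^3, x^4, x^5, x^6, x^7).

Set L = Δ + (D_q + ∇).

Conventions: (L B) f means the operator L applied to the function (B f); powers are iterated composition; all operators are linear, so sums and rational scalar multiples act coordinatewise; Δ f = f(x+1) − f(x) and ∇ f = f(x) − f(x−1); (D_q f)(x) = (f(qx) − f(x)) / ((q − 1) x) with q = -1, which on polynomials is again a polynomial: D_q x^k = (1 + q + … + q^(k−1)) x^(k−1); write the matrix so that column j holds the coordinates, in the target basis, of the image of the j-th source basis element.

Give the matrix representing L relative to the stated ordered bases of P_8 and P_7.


image of 1: 0
image of x: 3
image of x^2: 4x
image of x^3: 7x^2 + 2
image of x^4: 8x^3 + 8x
image of x^5: 11x^4 + 20x^2 + 2
image of x^6: 12x^5 + 40x^3 + 12x
image of x^7: 15x^6 + 70x^4 + 42x^2 + 2
image of x^8: 16x^7 + 112x^5 + 112x^3 + 16x
each image's coordinates form column j of the matrix

the matrix is [[0, 3, 0, 2, 0, 2, 0, 2, 0]; [0, 0, 4, 0, 8, 0, 12, 0, 16]; [0, 0, 0, 7, 0, 20, 0, 42, 0]; [0, 0, 0, 0, 8, 0, 40, 0, 112]; [0, 0, 0, 0, 0, 11, 0, 70, 0]; [0, 0, 0, 0, 0, 0, 12, 0, 112]; [0, 0, 0, 0, 0, 0, 0, 15, 0]; [0, 0, 0, 0, 0, 0, 0, 0, 16]] (rows listed top to bottom)


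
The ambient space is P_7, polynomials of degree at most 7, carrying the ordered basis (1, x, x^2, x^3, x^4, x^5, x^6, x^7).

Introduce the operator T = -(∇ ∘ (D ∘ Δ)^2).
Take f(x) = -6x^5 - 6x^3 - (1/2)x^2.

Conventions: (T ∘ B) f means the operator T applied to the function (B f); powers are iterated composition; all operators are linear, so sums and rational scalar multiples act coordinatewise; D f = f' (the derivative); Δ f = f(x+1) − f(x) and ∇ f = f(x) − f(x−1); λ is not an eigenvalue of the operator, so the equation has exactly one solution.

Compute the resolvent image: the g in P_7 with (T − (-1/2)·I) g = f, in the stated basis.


g(x) = -12x^5 - 12x^3 - x^2 - 2880

write g with unknown coordinates in the stated basis and equate coefficients in (T − (-1/2)·I) g = f
solving from the highest basis element down gives g = -12x^5 - 12x^3 - x^2 - 2880
check: T g = 1440
so T g − (-1/2)·g = -6x^5 - 6x^3 - (1/2)x^2 = f ✓


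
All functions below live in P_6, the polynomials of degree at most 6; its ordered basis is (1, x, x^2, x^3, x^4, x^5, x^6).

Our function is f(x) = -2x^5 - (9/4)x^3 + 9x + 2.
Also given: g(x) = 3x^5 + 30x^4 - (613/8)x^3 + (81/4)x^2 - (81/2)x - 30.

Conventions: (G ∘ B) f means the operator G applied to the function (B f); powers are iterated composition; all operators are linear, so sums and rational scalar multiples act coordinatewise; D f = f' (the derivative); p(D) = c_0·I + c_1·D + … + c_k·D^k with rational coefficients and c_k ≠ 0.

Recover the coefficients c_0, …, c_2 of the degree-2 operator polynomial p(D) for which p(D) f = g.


D^0 f = -2x^5 - (9/4)x^3 + 9x + 2
D^1 f = -10x^4 - (27/4)x^2 + 9
D^2 f = -40x^3 - (27/2)x
matching coefficients of g against c_0 f + c_1 Df + … from the top degree down determines the c_i
solution: c_0 = -3/2, c_1 = -3, c_2 = 2

p(D) = -(3/2)·I − 3·D + 2·D^2, i.e. c_0 = -3/2, c_1 = -3, c_2 = 2


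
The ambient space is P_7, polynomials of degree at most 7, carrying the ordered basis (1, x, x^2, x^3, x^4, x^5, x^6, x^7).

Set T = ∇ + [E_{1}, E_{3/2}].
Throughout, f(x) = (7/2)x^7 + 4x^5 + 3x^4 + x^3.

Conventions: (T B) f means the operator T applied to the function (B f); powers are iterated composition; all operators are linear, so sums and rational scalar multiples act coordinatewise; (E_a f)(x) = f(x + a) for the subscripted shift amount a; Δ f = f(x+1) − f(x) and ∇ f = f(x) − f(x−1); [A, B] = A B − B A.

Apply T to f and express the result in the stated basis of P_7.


the image equals g(x) = (49/2)x^6 - (147/2)x^5 + (285/2)x^4 - (301/2)x^3 + (197/2)x^2 - (71/2)x + 11/2

∇ f = (49/2)x^6 - (147/2)x^5 + (285/2)x^4 - (301/2)x^3 + (197/2)x^2 - (71/2)x + 11/2
E_{3/2} f = (7/2)x^7 + (147/4)x^6 + (1355/8)x^5 + (7143/16)x^4 + (23333/32)x^3 + (47241/64)x^2 + (54729/128)x + 27837/256
E_{1} E_{3/2} f = (7/2)x^7 + (245/4)x^6 + (3707/8)x^5 + (31473/16)x^4 + (162117/32)x^3 + (507055/64)x^2 + (892025/128)x + 680875/256
E_{1} f = (7/2)x^7 + (49/2)x^6 + (155/2)x^5 + (291/2)x^4 + (351/2)x^3 + (269/2)x^2 + (119/2)x + 23/2
E_{3/2} E_{1} f = (7/2)x^7 + (245/4)x^6 + (3707/8)x^5 + (31473/16)x^4 + (162117/32)x^3 + (507055/64)x^2 + (892025/128)x + 680875/256
[E_{1}, E_{3/2}] f = 0
(∇ + [E_{1}, E_{3/2}]) f = (49/2)x^6 - (147/2)x^5 + (285/2)x^4 - (301/2)x^3 + (197/2)x^2 - (71/2)x + 11/2


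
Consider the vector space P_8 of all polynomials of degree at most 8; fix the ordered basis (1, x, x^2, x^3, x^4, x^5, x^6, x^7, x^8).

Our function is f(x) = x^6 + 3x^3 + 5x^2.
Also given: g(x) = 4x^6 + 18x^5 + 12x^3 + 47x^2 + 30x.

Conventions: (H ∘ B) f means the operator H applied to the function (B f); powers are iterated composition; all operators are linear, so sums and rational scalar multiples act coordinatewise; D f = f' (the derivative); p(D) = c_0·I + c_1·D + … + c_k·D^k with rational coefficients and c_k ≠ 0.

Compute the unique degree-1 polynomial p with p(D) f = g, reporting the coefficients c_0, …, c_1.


p(D) = 4·I + 3·D, i.e. c_0 = 4, c_1 = 3

D^0 f = x^6 + 3x^3 + 5x^2
D^1 f = 6x^5 + 9x^2 + 10x
matching coefficients of g against c_0 f + c_1 Df + … from the top degree down determines the c_i
solution: c_0 = 4, c_1 = 3


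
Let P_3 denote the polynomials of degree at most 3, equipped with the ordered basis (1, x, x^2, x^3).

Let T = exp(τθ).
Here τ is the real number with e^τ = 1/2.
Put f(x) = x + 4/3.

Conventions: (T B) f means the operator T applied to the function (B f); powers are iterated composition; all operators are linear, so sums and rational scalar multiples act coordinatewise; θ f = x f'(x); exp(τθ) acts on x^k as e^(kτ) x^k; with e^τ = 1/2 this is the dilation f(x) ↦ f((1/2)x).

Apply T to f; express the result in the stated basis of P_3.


the result is g(x) = (1/2)x + 4/3

exp(τθ) x^k = e^(kτ) x^k; with e^τ = 1/2 this sends x^k to (1/2)^k x^k
x ↦ 1/2 x
applying this coordinatewise to f: exp(τθ) f = (1/2)x + 4/3


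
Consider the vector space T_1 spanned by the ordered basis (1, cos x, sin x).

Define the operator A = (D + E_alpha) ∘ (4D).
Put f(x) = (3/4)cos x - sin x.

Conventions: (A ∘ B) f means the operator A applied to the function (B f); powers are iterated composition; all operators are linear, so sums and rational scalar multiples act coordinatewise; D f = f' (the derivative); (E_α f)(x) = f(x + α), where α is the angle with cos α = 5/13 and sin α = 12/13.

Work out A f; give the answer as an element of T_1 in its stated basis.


D f = -cos x - (3/4)sin x
(4D) f = -4cos x - 3sin x
D (4D) f = -3cos x + 4sin x
E_alpha (4D) f = -(56/13)cos x + (33/13)sin x
(D + E_alpha) (4D) f = -(95/13)cos x + (85/13)sin x

the result is g(x) = -(95/13)cos x + (85/13)sin x


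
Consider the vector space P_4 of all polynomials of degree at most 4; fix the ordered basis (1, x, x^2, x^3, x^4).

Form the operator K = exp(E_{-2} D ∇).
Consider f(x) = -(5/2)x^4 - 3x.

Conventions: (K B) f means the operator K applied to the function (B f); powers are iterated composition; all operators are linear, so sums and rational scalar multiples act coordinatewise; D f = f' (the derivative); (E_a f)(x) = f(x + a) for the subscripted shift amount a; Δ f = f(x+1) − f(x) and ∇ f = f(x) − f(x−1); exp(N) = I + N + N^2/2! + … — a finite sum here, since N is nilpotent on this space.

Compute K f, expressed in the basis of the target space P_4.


the image equals g(x) = -(5/2)x^4 - 30x^2 + 147x - 220

order-1 term: -30x^2 + 150x - 190
order-2 term: -30
the series for exp(E_{-2} D ∇) f terminates at order 2
exp(E_{-2} D ∇) f = -(5/2)x^4 - 30x^2 + 147x - 220


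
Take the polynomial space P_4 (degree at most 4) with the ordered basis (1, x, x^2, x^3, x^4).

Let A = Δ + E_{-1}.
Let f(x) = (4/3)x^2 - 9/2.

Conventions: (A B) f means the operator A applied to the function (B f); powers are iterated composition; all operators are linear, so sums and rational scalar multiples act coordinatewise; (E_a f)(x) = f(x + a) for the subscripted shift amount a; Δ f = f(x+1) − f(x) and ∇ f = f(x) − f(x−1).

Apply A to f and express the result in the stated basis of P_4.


the result is g(x) = (4/3)x^2 - 11/6

Δ f = (8/3)x + 4/3
E_{-1} f = (4/3)x^2 - (8/3)x - 19/6
(Δ + E_{-1}) f = (4/3)x^2 - 11/6


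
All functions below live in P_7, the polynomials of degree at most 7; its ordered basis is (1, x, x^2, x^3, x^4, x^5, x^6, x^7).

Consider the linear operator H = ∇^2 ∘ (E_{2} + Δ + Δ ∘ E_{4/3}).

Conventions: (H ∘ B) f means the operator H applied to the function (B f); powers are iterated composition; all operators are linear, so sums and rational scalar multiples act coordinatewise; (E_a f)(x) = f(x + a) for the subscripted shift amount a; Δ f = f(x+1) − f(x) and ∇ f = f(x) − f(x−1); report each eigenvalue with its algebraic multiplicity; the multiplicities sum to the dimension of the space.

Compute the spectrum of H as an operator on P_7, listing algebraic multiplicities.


image of 1: 0
image of x: 0
image of x^2: 2
image of x^3: 6x + 18
image of x^4: 12x^2 + 72x + 22
image of x^5: 20x^3 + 180x^2 + 110x + 350/3
image of x^6: 30x^4 + 360x^3 + 330x^2 + 700x + 1318/9
image of x^7: 42x^5 + 630x^4 + 770x^3 + 2450x^2 + (9226/9)x + 16366/27
the matrix is upper triangular; its diagonal is (0, 0, 0, 0, 0, 0, 0, 0)
for a triangular matrix the eigenvalues are the diagonal entries, with algebraic multiplicity their repetition count

λ = 0 (multiplicity 8)


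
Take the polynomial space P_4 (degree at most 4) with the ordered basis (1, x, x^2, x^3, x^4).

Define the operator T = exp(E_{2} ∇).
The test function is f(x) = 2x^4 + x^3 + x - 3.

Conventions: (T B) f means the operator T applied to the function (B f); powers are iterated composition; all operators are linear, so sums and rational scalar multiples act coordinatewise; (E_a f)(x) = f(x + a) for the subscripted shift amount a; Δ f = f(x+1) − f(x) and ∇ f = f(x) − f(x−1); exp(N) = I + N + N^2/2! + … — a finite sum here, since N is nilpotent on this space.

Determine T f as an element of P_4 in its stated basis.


the result is g(x) = 2x^4 + 9x^3 + 51x^2 + 149x + 193

order-1 term: 8x^3 + 39x^2 + 65x + 38
order-2 term: 12x^2 + 75x + 119
order-3 term: 8x + 37
order-4 term: 2
the series for exp(E_{2} ∇) f terminates at order 4
exp(E_{2} ∇) f = 2x^4 + 9x^3 + 51x^2 + 149x + 193


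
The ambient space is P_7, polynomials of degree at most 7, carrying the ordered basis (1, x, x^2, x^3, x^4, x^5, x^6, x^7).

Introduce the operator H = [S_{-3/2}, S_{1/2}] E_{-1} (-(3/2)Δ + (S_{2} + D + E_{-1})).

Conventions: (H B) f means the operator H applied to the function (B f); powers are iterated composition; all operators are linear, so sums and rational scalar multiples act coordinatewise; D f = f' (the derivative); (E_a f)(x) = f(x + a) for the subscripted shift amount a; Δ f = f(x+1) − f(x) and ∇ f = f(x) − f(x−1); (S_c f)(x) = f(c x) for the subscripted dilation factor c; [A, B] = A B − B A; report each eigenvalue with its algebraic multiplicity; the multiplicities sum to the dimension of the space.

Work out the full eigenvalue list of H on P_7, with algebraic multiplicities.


image of 1: 0
image of x: 0
image of x^2: 0
image of x^3: 0
image of x^4: 0
image of x^5: 0
image of x^6: 0
image of x^7: 0
the matrix is upper triangular; its diagonal is (0, 0, 0, 0, 0, 0, 0, 0)
for a triangular matrix the eigenvalues are the diagonal entries, with algebraic multiplicity their repetition count

λ = 0 (multiplicity 8)


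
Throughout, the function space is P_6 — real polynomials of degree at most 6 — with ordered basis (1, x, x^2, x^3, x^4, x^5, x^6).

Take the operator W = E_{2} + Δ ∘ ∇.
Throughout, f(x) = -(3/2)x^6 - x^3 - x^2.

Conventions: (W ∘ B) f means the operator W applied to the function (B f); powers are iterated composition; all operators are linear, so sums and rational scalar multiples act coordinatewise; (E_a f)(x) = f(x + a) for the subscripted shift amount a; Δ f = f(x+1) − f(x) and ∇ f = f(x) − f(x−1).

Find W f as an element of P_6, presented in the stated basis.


the image equals g(x) = -(3/2)x^6 - 18x^5 - 135x^4 - 241x^3 - 412x^2 - 310x - 113

E_{2} f = -(3/2)x^6 - 18x^5 - 90x^4 - 241x^3 - 367x^2 - 304x - 108
∇ f = -9x^5 + (45/2)x^4 - 30x^3 + (39/2)x^2 - 8x + 3/2
Δ ∇ f = -45x^4 - 45x^2 - 6x - 5
(E_{2} + Δ ∘ ∇) f = -(3/2)x^6 - 18x^5 - 135x^4 - 241x^3 - 412x^2 - 310x - 113


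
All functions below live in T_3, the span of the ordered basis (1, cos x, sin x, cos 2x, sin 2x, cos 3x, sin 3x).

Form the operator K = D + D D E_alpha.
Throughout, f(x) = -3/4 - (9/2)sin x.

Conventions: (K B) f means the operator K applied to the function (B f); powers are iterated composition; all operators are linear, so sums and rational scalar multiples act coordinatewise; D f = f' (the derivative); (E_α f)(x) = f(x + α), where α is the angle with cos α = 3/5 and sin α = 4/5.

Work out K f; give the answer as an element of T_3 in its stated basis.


the result is g(x) = -(9/10)cos x + (27/10)sin x

D f = -(9/2)cos x
E_alpha f = -3/4 - (18/5)cos x - (27/10)sin x
D E_alpha f = -(27/10)cos x + (18/5)sin x
D D E_alpha f = (18/5)cos x + (27/10)sin x
(D + D D E_alpha) f = -(9/10)cos x + (27/10)sin x


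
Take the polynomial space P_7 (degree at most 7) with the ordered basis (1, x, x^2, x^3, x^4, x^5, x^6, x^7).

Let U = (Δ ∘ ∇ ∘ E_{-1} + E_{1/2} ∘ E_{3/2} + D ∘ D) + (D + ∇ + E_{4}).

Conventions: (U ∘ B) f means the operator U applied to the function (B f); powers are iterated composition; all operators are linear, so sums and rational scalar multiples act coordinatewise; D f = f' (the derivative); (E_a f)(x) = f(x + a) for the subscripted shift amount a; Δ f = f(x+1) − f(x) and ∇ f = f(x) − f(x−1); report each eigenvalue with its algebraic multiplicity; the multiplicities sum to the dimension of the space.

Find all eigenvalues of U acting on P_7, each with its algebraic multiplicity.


λ = 2 (multiplicity 8)

image of 1: 2
image of x: 2x + 8
image of x^2: 2x^2 + 16x + 23
image of x^3: 2x^3 + 24x^2 + 69x + 67
image of x^4: 2x^4 + 32x^3 + 138x^2 + 268x + 285
image of x^5: 2x^5 + 40x^4 + 230x^3 + 670x^2 + 1425x + 1027
image of x^6: 2x^6 + 48x^5 + 345x^4 + 1340x^3 + 4275x^2 + 6162x + 4221
image of x^7: 2x^7 + 56x^6 + 483x^5 + 2345x^4 + 9975x^3 + 21567x^2 + 29547x + 16387
the matrix is upper triangular; its diagonal is (2, 2, 2, 2, 2, 2, 2, 2)
for a triangular matrix the eigenvalues are the diagonal entries, with algebraic multiplicity their repetition count


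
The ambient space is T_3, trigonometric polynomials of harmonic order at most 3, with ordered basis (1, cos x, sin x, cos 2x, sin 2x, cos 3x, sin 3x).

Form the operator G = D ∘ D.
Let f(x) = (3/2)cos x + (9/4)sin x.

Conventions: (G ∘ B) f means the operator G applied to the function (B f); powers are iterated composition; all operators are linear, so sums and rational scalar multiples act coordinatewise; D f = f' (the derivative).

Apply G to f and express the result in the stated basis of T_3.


D f = (9/4)cos x - (3/2)sin x
D D f = -(3/2)cos x - (9/4)sin x

the result is g(x) = -(3/2)cos x - (9/4)sin x


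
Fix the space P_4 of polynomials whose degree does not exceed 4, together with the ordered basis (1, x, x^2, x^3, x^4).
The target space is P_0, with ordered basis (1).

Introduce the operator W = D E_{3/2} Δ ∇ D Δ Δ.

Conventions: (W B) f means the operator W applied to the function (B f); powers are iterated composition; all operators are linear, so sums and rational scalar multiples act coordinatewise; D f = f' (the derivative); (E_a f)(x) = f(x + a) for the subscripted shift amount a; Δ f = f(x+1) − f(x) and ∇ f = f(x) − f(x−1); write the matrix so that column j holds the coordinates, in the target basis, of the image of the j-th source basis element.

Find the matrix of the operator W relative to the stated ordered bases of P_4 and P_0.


the matrix is [[0, 0, 0, 0, 0]] (rows listed top to bottom)

image of 1: 0
image of x: 0
image of x^2: 0
image of x^3: 0
image of x^4: 0
each image's coordinates form column j of the matrix


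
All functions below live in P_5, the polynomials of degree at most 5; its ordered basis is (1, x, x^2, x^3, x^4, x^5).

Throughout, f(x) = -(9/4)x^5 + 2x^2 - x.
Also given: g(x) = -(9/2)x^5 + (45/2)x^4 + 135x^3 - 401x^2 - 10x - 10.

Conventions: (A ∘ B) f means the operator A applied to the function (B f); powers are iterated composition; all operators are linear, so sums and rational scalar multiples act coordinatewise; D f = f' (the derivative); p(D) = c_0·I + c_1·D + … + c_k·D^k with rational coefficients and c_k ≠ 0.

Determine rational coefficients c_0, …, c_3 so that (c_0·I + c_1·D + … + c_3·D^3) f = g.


D^0 f = -(9/4)x^5 + 2x^2 - x
D^1 f = -(45/4)x^4 + 4x - 1
D^2 f = -45x^3 + 4
D^3 f = -135x^2
matching coefficients of g against c_0 f + c_1 Df + … from the top degree down determines the c_i
solution: c_0 = 2, c_1 = -2, c_2 = -3, c_3 = 3

c_0 = 2, c_1 = -2, c_2 = -3, c_3 = 3


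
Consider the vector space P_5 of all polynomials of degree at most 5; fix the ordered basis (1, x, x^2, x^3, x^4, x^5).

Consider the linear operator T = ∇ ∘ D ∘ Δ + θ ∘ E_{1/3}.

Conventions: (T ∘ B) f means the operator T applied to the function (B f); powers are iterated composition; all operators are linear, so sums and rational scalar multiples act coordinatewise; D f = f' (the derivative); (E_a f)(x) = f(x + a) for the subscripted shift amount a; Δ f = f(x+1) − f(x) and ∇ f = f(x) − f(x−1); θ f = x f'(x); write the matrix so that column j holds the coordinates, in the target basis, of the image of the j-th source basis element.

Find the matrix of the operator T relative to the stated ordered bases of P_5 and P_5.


image of 1: 0
image of x: x
image of x^2: 2x^2 + (2/3)x
image of x^3: 3x^3 + 2x^2 + (1/3)x + 6
image of x^4: 4x^4 + 4x^3 + (4/3)x^2 + (652/27)x
image of x^5: 5x^5 + (20/3)x^4 + (10/3)x^3 + (1640/27)x^2 + (5/81)x + 10
each image's coordinates form column j of the matrix

the matrix is [[0, 0, 0, 6, 0, 10]; [0, 1, 2/3, 1/3, 652/27, 5/81]; [0, 0, 2, 2, 4/3, 1640/27]; [0, 0, 0, 3, 4, 10/3]; [0, 0, 0, 0, 4, 20/3]; [0, 0, 0, 0, 0, 5]] (rows listed top to bottom)


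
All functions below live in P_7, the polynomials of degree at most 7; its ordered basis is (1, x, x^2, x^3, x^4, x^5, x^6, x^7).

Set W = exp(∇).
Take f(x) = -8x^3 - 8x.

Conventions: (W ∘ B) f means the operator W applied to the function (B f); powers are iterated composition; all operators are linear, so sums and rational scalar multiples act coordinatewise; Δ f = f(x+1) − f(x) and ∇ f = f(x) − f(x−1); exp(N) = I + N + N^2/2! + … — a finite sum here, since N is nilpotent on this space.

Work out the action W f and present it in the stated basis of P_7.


order-1 term: -24x^2 + 24x - 16
order-2 term: -24x + 24
order-3 term: -8
the series for exp(∇) f terminates at order 3
exp(∇) f = -8x^3 - 24x^2 - 8x

the result is g(x) = -8x^3 - 24x^2 - 8x


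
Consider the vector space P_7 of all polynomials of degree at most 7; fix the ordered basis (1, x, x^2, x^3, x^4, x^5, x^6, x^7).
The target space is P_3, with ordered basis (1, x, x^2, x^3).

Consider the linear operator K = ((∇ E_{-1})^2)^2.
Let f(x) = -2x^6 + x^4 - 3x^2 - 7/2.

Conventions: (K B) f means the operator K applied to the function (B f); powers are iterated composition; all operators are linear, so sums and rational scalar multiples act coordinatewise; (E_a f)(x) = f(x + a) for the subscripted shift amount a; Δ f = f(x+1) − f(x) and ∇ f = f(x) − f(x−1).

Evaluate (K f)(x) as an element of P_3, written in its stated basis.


E_{-1} f = -2x^6 + 12x^5 - 29x^4 + 36x^3 - 27x^2 + 14x - 15/2
∇ E_{-1} f = -12x^5 + 90x^4 - 276x^3 + 432x^2 - 350x + 120
E_{-1} (∇ E_{-1}) f = -12x^5 + 150x^4 - 756x^3 + 1920x^2 - 2462x + 1280
∇ E_{-1} (∇ E_{-1}) f = -60x^4 + 720x^3 - 3288x^2 + 6768x - 5300
E_{-1} (∇ E_{-1})^2 f = -60x^4 + 960x^3 - 5808x^2 + 15744x - 16136
∇ E_{-1} (∇ E_{-1})^2 f = -240x^3 + 3240x^2 - 14736x + 22572
E_{-1} (∇ E_{-1}) (∇ E_{-1})^2 f = -240x^3 + 3960x^2 - 21936x + 40788
∇ E_{-1} (∇ E_{-1}) (∇ E_{-1})^2 f = -720x^2 + 8640x - 26136

g(x) = -720x^2 + 8640x - 26136


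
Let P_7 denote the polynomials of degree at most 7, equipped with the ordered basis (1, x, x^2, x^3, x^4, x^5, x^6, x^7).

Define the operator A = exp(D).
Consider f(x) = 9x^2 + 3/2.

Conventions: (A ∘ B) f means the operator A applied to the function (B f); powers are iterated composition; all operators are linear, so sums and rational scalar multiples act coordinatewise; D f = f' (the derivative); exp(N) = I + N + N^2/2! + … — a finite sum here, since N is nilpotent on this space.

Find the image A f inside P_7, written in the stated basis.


the result is g(x) = 9x^2 + 18x + 21/2

order-1 term: 18x
order-2 term: 9
the series for exp(D) f terminates at order 2
exp(D) f = 9x^2 + 18x + 21/2


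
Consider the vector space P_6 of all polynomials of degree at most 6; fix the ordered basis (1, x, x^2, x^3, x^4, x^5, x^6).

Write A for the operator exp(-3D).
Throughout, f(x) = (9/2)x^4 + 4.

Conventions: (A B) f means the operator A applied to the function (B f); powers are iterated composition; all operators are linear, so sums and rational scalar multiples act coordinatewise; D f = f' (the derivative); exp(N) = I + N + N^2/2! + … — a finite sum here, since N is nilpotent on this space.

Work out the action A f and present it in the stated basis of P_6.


g(x) = (9/2)x^4 - 54x^3 + 243x^2 - 486x + 737/2

order-1 term: -54x^3
order-2 term: 243x^2
order-3 term: -486x
order-4 term: 729/2
the series for exp(-3D) f terminates at order 4
exp(-3D) f = (9/2)x^4 - 54x^3 + 243x^2 - 486x + 737/2


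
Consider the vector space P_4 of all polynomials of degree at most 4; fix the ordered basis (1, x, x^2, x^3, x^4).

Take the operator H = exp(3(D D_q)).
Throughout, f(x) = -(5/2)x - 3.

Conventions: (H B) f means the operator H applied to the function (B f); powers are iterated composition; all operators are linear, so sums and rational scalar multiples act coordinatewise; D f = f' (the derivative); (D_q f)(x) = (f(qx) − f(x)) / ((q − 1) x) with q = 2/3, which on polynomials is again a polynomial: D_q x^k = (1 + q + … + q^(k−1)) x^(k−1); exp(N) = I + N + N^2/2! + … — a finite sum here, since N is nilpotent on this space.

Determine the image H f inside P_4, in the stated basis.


the image equals g(x) = -(5/2)x - 3

the series for exp(3(D D_q)) f terminates at order 0
exp(3(D D_q)) f = -(5/2)x - 3


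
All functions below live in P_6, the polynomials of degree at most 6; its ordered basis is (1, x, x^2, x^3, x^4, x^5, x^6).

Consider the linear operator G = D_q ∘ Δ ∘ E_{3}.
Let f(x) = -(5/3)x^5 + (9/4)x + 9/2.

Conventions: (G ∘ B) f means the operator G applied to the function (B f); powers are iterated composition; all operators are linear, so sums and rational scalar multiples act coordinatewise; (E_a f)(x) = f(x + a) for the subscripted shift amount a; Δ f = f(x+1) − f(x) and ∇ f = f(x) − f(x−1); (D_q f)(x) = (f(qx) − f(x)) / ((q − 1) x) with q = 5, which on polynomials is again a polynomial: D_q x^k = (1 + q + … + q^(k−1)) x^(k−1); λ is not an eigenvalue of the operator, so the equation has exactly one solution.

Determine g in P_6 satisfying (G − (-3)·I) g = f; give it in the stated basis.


the result is g(x) = -(5/9)x^5 + (1300/9)x^3 + (10850/27)x^2 - (16373/36)x - 180707/162

write g with unknown coordinates in the stated basis and equate coefficients in (G − (-3)·I) g = f
solving from the highest basis element down gives g = -(5/9)x^5 + (1300/9)x^3 + (10850/27)x^2 - (16373/36)x - 180707/162
check: G g = -(1300/3)x^3 - (10850/9)x^2 + (4100/3)x + 90475/27
so G g − (-3)·g = -(5/3)x^5 + (9/4)x + 9/2 = f ✓


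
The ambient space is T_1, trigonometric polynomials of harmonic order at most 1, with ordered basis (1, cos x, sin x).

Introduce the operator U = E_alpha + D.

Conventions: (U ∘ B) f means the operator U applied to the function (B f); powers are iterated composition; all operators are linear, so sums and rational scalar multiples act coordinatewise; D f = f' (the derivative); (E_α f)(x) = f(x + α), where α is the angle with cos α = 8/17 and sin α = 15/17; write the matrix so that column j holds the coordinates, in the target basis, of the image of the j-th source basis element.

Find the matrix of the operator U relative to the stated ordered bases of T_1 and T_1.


the matrix is [[1, 0, 0]; [0, 8/17, 32/17]; [0, -32/17, 8/17]] (rows listed top to bottom)

image of 1: 1
image of cos x: (8/17)cos x - (32/17)sin x
image of sin x: (32/17)cos x + (8/17)sin x
each image's coordinates form column j of the matrix


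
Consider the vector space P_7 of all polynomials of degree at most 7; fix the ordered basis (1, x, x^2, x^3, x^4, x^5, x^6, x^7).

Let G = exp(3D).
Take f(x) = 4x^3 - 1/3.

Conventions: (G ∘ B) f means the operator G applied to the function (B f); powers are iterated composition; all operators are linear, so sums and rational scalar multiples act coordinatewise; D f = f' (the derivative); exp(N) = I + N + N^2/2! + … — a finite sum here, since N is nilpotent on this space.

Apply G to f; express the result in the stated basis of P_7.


order-1 term: 36x^2
order-2 term: 108x
order-3 term: 108
the series for exp(3D) f terminates at order 3
exp(3D) f = 4x^3 + 36x^2 + 108x + 323/3

g(x) = 4x^3 + 36x^2 + 108x + 323/3


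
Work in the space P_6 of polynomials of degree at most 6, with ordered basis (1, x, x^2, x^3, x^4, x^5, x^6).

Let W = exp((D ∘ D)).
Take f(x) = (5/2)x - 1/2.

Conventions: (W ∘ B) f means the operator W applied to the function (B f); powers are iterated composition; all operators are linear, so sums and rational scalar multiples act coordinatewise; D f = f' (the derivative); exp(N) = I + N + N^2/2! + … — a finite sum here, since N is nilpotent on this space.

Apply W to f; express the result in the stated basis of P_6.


the image equals g(x) = (5/2)x - 1/2

the series for exp((D ∘ D)) f terminates at order 0
exp((D ∘ D)) f = (5/2)x - 1/2


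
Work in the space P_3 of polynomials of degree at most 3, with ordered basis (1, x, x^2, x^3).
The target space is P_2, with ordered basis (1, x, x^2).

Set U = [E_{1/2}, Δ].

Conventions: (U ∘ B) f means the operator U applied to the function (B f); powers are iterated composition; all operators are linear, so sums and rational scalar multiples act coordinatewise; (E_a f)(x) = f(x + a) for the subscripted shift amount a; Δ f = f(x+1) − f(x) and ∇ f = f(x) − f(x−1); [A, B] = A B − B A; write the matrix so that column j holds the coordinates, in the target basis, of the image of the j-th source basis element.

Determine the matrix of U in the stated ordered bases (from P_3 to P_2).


the matrix is [[0, 0, 0, 0]; [0, 0, 0, 0]; [0, 0, 0, 0]] (rows listed top to bottom)

image of 1: 0
image of x: 0
image of x^2: 0
image of x^3: 0
each image's coordinates form column j of the matrix


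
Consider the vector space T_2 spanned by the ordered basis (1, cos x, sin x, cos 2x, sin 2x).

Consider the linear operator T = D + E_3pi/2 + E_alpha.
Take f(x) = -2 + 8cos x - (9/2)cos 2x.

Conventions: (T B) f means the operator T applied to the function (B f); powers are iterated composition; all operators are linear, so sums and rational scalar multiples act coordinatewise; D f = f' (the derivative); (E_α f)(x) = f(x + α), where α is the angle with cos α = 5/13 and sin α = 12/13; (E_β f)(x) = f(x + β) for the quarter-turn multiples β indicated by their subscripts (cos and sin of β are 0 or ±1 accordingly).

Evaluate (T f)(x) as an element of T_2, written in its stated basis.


D f = -8sin x + 9sin 2x
E_3pi/2 f = -2 + 8sin x + (9/2)cos 2x
E_alpha f = -2 + (40/13)cos x - (96/13)sin x + (1071/338)cos 2x + (540/169)sin 2x
(D + E_3pi/2 + E_alpha) f = -4 + (40/13)cos x - (96/13)sin x + (1296/169)cos 2x + (2061/169)sin 2x

the result is g(x) = -4 + (40/13)cos x - (96/13)sin x + (1296/169)cos 2x + (2061/169)sin 2x


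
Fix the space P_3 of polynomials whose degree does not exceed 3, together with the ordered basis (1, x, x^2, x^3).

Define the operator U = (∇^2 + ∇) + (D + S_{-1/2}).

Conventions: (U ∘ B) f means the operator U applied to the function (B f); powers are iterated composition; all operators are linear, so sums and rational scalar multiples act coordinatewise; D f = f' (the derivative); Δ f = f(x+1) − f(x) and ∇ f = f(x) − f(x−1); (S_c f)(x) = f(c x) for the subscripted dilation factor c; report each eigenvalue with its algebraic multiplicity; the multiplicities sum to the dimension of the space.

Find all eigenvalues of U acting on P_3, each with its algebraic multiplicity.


λ = -1/2 (multiplicity 1), λ = -1/8 (multiplicity 1), λ = 1/4 (multiplicity 1), λ = 1 (multiplicity 1)

image of 1: 1
image of x: -(1/2)x + 2
image of x^2: (1/4)x^2 + 4x + 1
image of x^3: -(1/8)x^3 + 6x^2 + 3x - 5
the matrix is upper triangular; its diagonal is (1, -1/2, 1/4, -1/8)
for a triangular matrix the eigenvalues are the diagonal entries, with algebraic multiplicity their repetition count


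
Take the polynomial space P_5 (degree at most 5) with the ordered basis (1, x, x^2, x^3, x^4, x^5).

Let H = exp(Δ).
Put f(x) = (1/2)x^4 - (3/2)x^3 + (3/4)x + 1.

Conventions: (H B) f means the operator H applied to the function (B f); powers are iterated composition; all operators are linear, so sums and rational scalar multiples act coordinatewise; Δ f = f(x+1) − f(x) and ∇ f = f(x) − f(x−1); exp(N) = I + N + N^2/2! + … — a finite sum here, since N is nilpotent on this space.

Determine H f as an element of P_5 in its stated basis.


the result is g(x) = (1/2)x^4 + (1/2)x^3 + (3/2)x^2 + (7/4)x + 7/4

order-1 term: 2x^3 - (3/2)x^2 - (5/2)x - 1/4
order-2 term: 3x^2 + (3/2)x - 1
order-3 term: 2x + 3/2
order-4 term: 1/2
the series for exp(Δ) f terminates at order 4
exp(Δ) f = (1/2)x^4 + (1/2)x^3 + (3/2)x^2 + (7/4)x + 7/4


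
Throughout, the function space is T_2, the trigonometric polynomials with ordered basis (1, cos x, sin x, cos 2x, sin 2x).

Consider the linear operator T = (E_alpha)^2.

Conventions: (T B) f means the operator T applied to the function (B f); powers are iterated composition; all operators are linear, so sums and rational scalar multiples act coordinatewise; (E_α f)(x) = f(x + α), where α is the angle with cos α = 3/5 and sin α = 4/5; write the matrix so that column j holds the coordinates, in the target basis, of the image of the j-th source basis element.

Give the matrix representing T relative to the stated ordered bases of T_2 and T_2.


image of 1: 1
image of cos x: -(7/25)cos x - (24/25)sin x
image of sin x: (24/25)cos x - (7/25)sin x
image of cos 2x: -(527/625)cos 2x + (336/625)sin 2x
image of sin 2x: -(336/625)cos 2x - (527/625)sin 2x
each image's coordinates form column j of the matrix

the matrix is [[1, 0, 0, 0, 0]; [0, -7/25, 24/25, 0, 0]; [0, -24/25, -7/25, 0, 0]; [0, 0, 0, -527/625, -336/625]; [0, 0, 0, 336/625, -527/625]] (rows listed top to bottom)


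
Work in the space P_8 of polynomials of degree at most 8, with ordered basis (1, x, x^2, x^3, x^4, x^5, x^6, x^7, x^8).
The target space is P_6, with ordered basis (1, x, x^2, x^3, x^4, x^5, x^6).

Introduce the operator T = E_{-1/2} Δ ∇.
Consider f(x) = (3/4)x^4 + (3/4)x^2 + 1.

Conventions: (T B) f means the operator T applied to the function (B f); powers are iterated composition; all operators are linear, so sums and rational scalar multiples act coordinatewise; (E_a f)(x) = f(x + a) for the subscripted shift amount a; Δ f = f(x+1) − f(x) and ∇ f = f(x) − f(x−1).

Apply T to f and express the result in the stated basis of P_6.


∇ f = 3x^3 - (9/2)x^2 + (9/2)x - 3/2
Δ ∇ f = 9x^2 + 3
E_{-1/2} Δ ∇ f = 9x^2 - 9x + 21/4

the result is g(x) = 9x^2 - 9x + 21/4


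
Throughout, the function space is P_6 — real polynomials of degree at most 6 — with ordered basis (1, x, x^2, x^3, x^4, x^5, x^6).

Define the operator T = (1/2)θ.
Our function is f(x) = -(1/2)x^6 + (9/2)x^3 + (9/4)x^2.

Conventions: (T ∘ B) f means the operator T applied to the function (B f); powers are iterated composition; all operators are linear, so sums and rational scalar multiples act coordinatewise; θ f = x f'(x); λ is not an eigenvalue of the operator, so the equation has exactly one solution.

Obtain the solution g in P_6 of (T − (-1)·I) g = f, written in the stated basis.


the image equals g(x) = -(1/8)x^6 + (9/5)x^3 + (9/8)x^2

write g with unknown coordinates in the stated basis and equate coefficients in (T − (-1)·I) g = f
solving from the highest basis element down gives g = -(1/8)x^6 + (9/5)x^3 + (9/8)x^2
check: T g = -(3/8)x^6 + (27/10)x^3 + (9/8)x^2
so T g − (-1)·g = -(1/2)x^6 + (9/2)x^3 + (9/4)x^2 = f ✓


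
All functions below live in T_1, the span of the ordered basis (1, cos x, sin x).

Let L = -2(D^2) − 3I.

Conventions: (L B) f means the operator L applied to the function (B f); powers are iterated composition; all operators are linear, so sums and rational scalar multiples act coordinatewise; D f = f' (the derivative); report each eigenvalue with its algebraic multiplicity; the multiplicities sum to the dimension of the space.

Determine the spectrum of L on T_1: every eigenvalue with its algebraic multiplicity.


image of 1: -3
image of cos x: -cos x
image of sin x: -sin x
the matrix is diagonal; its diagonal is (-3, -1, -1)
for a triangular matrix the eigenvalues are the diagonal entries, with algebraic multiplicity their repetition count

λ = -3 (multiplicity 1), λ = -1 (multiplicity 2)


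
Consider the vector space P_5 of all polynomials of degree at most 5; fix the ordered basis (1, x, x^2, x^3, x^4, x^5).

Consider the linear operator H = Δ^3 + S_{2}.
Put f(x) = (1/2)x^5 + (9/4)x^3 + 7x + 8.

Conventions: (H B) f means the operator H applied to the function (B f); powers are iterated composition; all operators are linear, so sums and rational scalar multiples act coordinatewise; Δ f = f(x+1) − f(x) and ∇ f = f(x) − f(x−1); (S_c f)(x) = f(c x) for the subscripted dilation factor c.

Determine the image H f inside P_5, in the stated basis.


Δ f = (5/2)x^4 + 5x^3 + (47/4)x^2 + (37/4)x + 39/4
Δ Δ f = 10x^3 + 30x^2 + (97/2)x + 57/2
Δ Δ Δ f = 30x^2 + 90x + 177/2
S_{2} f = 16x^5 + 18x^3 + 14x + 8
(Δ^3 + S_{2}) f = 16x^5 + 18x^3 + 30x^2 + 104x + 193/2

g(x) = 16x^5 + 18x^3 + 30x^2 + 104x + 193/2


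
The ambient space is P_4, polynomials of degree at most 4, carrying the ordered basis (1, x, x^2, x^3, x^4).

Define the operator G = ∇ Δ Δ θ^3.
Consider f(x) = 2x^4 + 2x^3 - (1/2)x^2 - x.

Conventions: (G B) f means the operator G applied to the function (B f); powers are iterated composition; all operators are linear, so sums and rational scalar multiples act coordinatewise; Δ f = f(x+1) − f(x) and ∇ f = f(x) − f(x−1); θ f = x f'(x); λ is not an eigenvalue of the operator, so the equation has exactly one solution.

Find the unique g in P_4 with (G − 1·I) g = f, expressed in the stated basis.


write g with unknown coordinates in the stated basis and equate coefficients in (G − 1·I) g = f
solving from the highest basis element down gives g = -2x^4 - 2x^3 + (1/2)x^2 - 3071x - 1860
check: G g = -3072x - 1860
so G g − 1·g = 2x^4 + 2x^3 - (1/2)x^2 - x = f ✓

the result is g(x) = -2x^4 - 2x^3 + (1/2)x^2 - 3071x - 1860


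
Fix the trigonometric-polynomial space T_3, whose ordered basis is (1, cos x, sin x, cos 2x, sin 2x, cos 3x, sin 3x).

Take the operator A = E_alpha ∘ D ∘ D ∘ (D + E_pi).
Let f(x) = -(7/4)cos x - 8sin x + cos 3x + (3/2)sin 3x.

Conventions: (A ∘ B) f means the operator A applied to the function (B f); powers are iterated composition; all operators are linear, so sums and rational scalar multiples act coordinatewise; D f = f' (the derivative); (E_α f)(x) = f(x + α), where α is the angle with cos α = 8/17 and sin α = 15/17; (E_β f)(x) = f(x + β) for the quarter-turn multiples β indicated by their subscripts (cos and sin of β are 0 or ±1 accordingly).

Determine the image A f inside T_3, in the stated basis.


the image equals g(x) = -(385/68)cos x - (687/68)sin x + (267849/9826)cos 3x - (427113/9826)sin 3x

D f = -8cos x + (7/4)sin x + (9/2)cos 3x - 3sin 3x
E_pi f = (7/4)cos x + 8sin x - cos 3x - (3/2)sin 3x
(D + E_pi) f = -(25/4)cos x + (39/4)sin x + (7/2)cos 3x - (9/2)sin 3x
D (D + E_pi) f = (39/4)cos x + (25/4)sin x - (27/2)cos 3x - (21/2)sin 3x
D D (D + E_pi) f = (25/4)cos x - (39/4)sin x - (63/2)cos 3x + (81/2)sin 3x
E_alpha D D (D + E_pi) f = -(385/68)cos x - (687/68)sin x + (267849/9826)cos 3x - (427113/9826)sin 3x


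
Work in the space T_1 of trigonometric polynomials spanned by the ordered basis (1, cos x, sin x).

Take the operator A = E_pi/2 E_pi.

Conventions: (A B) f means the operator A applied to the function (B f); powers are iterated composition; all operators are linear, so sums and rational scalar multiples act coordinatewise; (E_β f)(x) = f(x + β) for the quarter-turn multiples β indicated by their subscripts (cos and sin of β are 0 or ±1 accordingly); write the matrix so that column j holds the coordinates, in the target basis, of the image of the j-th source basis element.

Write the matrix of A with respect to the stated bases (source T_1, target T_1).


the matrix is [[1, 0, 0]; [0, 0, -1]; [0, 1, 0]] (rows listed top to bottom)

image of 1: 1
image of cos x: sin x
image of sin x: -cos x
each image's coordinates form column j of the matrix


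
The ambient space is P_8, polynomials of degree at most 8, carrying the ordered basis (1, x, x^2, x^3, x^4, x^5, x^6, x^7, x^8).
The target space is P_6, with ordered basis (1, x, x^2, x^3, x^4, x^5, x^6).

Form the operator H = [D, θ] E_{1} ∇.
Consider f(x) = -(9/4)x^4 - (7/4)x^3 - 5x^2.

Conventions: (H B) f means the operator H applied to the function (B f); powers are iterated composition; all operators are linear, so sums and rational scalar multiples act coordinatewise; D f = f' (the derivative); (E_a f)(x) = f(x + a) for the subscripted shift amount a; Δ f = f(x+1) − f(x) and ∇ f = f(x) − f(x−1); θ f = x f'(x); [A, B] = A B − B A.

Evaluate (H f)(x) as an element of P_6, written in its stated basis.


∇ f = -9x^3 + (33/4)x^2 - (55/4)x + 11/2
E_{1} ∇ f = -9x^3 - (75/4)x^2 - (97/4)x - 9
θ (E_{1} ∇) f = -27x^3 - (75/2)x^2 - (97/4)x
D θ (E_{1} ∇) f = -81x^2 - 75x - 97/4
D (E_{1} ∇) f = -27x^2 - (75/2)x - 97/4
θ D (E_{1} ∇) f = -54x^2 - (75/2)x
[D, θ] (E_{1} ∇) f = -27x^2 - (75/2)x - 97/4

g(x) = -27x^2 - (75/2)x - 97/4


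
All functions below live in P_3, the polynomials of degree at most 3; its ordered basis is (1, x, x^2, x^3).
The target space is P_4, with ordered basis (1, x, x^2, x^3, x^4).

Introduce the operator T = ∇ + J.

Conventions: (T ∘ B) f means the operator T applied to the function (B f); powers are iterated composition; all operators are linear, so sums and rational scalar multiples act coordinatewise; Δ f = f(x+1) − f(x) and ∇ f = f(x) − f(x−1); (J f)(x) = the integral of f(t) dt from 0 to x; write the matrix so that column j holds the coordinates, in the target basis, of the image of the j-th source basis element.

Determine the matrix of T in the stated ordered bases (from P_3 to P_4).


the matrix is [[0, 1, -1, 1]; [1, 0, 2, -3]; [0, 1/2, 0, 3]; [0, 0, 1/3, 0]; [0, 0, 0, 1/4]] (rows listed top to bottom)

image of 1: x
image of x: (1/2)x^2 + 1
image of x^2: (1/3)x^3 + 2x - 1
image of x^3: (1/4)x^4 + 3x^2 - 3x + 1
each image's coordinates form column j of the matrix


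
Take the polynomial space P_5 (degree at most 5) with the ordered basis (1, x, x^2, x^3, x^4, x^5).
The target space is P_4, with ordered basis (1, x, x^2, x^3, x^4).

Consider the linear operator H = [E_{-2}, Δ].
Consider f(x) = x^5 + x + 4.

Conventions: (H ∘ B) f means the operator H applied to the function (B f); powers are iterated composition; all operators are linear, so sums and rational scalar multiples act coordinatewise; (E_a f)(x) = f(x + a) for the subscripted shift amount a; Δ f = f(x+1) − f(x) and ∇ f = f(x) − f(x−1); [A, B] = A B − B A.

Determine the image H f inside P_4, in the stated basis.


Δ f = 5x^4 + 10x^3 + 10x^2 + 5x + 2
E_{-2} Δ f = 5x^4 - 30x^3 + 70x^2 - 75x + 32
E_{-2} f = x^5 - 10x^4 + 40x^3 - 80x^2 + 81x - 30
Δ E_{-2} f = 5x^4 - 30x^3 + 70x^2 - 75x + 32
[E_{-2}, Δ] f = 0

the result is g(x) = 0
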